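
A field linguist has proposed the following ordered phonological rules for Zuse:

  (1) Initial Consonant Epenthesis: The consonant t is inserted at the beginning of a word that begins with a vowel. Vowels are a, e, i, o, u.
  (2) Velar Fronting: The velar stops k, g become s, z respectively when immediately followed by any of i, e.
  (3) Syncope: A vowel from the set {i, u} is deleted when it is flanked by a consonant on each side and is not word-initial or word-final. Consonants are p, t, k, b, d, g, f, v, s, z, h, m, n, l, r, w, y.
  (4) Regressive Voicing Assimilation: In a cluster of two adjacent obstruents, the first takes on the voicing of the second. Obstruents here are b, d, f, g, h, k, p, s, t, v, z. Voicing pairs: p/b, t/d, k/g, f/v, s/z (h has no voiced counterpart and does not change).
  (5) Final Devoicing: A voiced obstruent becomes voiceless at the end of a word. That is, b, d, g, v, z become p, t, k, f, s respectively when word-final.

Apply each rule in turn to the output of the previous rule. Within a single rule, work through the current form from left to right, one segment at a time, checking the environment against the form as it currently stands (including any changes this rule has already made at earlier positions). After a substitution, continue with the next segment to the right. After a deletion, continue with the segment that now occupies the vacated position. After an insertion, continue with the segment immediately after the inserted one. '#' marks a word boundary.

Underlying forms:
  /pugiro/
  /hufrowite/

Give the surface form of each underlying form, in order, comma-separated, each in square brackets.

/pugiro/:
  (1) Initial Consonant Epenthesis: no change — [pugiro]
  (2) Velar Fronting: [pugiro] → [puziro]
  (3) Syncope: [puziro] → [pzro]
  (4) Regressive Voicing Assimilation: [pzro] → [bzro]
  (5) Final Devoicing: no change — [bzro]
/hufrowite/:
  (1) Initial Consonant Epenthesis: no change — [hufrowite]
  (2) Velar Fronting: no change — [hufrowite]
  (3) Syncope: [hufrowite] → [hfrowte]
  (4) Regressive Voicing Assimilation: no change — [hfrowte]
  (5) Final Devoicing: no change — [hfrowte]

[bzro], [hfrowte]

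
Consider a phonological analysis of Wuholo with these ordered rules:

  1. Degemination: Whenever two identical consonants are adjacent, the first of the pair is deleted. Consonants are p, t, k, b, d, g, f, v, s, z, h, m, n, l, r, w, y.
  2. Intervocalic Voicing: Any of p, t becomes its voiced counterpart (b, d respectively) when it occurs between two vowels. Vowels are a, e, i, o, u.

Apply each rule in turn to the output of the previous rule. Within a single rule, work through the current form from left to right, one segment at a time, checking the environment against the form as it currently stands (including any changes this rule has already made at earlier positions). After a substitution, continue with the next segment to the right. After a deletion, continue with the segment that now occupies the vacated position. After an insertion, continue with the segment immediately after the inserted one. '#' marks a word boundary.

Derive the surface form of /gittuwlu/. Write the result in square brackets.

[giduwlu]

1 Degemination: [gittuwlu] → [gituwlu]
2 Intervocalic Voicing: [gituwlu] → [giduwlu]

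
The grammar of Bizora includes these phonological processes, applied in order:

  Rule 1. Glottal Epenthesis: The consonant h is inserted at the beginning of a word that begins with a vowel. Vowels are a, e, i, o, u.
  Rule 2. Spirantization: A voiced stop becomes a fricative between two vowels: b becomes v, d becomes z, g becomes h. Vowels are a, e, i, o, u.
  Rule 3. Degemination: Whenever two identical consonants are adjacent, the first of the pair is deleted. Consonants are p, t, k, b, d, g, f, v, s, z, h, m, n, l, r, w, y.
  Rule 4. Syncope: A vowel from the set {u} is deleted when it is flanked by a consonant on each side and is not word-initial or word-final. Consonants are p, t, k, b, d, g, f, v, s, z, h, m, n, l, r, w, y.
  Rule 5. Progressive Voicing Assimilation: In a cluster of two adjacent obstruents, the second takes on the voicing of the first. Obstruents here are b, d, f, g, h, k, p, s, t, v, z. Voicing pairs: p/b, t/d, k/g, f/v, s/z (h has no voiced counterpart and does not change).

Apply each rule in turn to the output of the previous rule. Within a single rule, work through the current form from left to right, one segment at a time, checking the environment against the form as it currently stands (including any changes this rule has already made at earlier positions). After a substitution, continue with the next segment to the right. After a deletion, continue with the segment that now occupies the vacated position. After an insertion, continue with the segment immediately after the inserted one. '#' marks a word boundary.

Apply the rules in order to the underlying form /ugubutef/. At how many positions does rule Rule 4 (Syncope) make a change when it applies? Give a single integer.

3

Rule 1 Glottal Epenthesis: [ugubutef] → [hugubutef]
Rule 2 Spirantization: [hugubutef] → [huhuvutef]
Rule 3 Degemination: no change — [huhuvutef]
Rule 4 Syncope: [huhuvutef] → [hhvtef]
Rule 5 Progressive Voicing Assimilation: [hhvtef] → [hhftef]
Rule Rule 4 changed 3 position(s).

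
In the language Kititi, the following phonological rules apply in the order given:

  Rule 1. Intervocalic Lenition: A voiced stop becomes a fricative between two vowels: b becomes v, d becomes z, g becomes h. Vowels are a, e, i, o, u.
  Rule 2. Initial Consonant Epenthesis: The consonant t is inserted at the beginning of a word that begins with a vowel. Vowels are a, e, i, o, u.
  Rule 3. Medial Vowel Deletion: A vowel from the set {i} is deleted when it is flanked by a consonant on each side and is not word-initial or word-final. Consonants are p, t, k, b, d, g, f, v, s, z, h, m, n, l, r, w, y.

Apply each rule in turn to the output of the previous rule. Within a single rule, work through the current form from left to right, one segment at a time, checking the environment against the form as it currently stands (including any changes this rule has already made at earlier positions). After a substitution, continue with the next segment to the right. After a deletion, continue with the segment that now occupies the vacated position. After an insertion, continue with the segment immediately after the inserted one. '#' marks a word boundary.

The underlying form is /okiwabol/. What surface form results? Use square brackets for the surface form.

[tokwavol]

Rule 1 Intervocalic Lenition: [okiwabol] → [okiwavol]
Rule 2 Initial Consonant Epenthesis: [okiwavol] → [tokiwavol]
Rule 3 Medial Vowel Deletion: [tokiwavol] → [tokwavol]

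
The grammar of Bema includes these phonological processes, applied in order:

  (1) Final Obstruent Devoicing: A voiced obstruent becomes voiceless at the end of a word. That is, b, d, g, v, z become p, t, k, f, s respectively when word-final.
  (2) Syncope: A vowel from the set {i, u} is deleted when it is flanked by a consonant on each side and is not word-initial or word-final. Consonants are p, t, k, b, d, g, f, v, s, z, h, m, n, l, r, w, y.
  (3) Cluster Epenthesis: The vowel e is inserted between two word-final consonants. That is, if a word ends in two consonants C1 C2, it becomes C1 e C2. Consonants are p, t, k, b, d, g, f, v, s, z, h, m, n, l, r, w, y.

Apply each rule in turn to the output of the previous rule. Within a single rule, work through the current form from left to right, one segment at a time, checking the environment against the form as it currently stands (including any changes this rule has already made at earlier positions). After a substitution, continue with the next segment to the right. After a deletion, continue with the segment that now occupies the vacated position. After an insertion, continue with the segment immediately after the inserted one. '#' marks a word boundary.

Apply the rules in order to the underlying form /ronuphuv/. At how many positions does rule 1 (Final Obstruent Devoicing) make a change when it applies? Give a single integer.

1

(1) Final Obstruent Devoicing: [ronuphuv] → [ronuphuf]
(2) Syncope: [ronuphuf] → [ronphf]
(3) Cluster Epenthesis: [ronphf] → [ronphef]
Rule 1 changed 1 position(s).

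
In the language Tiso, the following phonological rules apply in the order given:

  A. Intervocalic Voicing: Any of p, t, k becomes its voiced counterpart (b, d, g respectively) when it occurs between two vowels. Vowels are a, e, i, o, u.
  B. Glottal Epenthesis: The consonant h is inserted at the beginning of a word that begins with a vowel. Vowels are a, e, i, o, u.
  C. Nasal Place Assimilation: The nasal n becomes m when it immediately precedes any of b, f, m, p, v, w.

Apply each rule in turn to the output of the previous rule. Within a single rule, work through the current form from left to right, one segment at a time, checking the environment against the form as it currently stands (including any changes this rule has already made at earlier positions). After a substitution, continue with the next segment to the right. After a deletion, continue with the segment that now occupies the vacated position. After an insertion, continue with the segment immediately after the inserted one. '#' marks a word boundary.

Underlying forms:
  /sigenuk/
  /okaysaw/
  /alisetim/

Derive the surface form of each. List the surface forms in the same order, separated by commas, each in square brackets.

[sigenuk], [hogaysaw], [halisedim]

/sigenuk/:
  A Intervocalic Voicing: no change — [sigenuk]
  B Glottal Epenthesis: no change — [sigenuk]
  C Nasal Place Assimilation: no change — [sigenuk]
/okaysaw/:
  A Intervocalic Voicing: [okaysaw] → [ogaysaw]
  B Glottal Epenthesis: [ogaysaw] → [hogaysaw]
  C Nasal Place Assimilation: no change — [hogaysaw]
/alisetim/:
  A Intervocalic Voicing: [alisetim] → [alisedim]
  B Glottal Epenthesis: [alisedim] → [halisedim]
  C Nasal Place Assimilation: no change — [halisedim]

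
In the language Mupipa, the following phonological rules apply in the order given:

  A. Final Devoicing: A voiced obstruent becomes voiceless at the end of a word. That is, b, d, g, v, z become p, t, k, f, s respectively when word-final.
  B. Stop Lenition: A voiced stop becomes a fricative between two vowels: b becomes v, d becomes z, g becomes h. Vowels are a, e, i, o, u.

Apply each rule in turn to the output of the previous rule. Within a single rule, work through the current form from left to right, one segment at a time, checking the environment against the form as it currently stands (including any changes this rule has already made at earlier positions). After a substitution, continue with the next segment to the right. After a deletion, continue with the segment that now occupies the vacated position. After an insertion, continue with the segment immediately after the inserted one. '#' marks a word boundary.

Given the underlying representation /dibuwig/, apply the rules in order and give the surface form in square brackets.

A Final Devoicing: [dibuwig] → [dibuwik]
B Stop Lenition: [dibuwik] → [divuwik]

[divuwik]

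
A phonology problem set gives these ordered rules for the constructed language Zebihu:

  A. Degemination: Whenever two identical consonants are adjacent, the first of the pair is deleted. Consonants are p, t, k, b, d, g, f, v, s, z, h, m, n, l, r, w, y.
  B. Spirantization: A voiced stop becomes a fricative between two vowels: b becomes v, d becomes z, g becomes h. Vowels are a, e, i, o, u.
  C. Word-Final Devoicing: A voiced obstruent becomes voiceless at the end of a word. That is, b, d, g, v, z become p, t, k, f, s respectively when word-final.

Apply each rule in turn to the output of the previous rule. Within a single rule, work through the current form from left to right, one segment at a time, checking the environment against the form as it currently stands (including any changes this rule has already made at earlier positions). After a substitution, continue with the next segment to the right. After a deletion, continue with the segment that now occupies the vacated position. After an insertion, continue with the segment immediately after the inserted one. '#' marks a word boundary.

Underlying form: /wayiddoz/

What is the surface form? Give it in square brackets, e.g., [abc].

[wayizos]

A Degemination: [wayiddoz] → [wayidoz]
B Spirantization: [wayidoz] → [wayizoz]
C Word-Final Devoicing: [wayizoz] → [wayizos]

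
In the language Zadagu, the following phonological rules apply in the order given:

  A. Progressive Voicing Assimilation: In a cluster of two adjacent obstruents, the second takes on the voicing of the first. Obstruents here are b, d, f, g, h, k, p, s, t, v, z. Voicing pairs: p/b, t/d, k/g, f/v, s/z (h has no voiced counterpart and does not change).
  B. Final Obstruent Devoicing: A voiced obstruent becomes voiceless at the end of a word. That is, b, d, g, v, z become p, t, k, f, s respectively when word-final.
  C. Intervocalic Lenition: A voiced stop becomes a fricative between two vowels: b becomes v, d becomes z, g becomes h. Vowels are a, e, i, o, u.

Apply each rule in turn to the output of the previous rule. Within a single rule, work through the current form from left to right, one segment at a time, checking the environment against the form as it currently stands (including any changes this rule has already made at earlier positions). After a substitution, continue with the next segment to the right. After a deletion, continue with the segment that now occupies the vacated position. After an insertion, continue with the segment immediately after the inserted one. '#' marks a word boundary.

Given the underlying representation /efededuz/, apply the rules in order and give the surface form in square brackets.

A Progressive Voicing Assimilation: no change — [efededuz]
B Final Obstruent Devoicing: [efededuz] → [efededus]
C Intervocalic Lenition: [efededus] → [efezezus]

[efezezus]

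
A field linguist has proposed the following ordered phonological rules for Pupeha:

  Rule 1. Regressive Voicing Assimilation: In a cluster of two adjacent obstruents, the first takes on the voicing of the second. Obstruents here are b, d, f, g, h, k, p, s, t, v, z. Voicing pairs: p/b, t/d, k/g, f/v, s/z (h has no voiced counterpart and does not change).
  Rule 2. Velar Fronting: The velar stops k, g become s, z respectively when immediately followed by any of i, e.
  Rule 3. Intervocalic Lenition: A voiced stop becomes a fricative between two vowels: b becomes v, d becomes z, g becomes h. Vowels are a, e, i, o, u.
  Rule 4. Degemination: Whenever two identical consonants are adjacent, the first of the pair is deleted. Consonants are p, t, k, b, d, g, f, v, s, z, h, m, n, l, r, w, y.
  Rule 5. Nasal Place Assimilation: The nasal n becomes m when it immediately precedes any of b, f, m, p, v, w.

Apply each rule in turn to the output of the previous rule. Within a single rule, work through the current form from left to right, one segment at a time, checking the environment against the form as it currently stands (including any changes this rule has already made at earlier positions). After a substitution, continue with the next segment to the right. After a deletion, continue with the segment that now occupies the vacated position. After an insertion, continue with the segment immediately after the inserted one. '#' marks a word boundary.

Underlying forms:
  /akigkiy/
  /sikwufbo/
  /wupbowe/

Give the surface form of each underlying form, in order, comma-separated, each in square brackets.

[asiksiy], [sikwuvbo], [wubowe]

/akigkiy/:
  Rule 1 Regressive Voicing Assimilation: [akigkiy] → [akikkiy]
  Rule 2 Velar Fronting: [akikkiy] → [asiksiy]
  Rule 3 Intervocalic Lenition: no change — [asiksiy]
  Rule 4 Degemination: no change — [asiksiy]
  Rule 5 Nasal Place Assimilation: no change — [asiksiy]
/sikwufbo/:
  Rule 1 Regressive Voicing Assimilation: [sikwufbo] → [sikwuvbo]
  Rule 2 Velar Fronting: no change — [sikwuvbo]
  Rule 3 Intervocalic Lenition: no change — [sikwuvbo]
  Rule 4 Degemination: no change — [sikwuvbo]
  Rule 5 Nasal Place Assimilation: no change — [sikwuvbo]
/wupbowe/:
  Rule 1 Regressive Voicing Assimilation: [wupbowe] → [wubbowe]
  Rule 2 Velar Fronting: no change — [wubbowe]
  Rule 3 Intervocalic Lenition: no change — [wubbowe]
  Rule 4 Degemination: [wubbowe] → [wubowe]
  Rule 5 Nasal Place Assimilation: no change — [wubowe]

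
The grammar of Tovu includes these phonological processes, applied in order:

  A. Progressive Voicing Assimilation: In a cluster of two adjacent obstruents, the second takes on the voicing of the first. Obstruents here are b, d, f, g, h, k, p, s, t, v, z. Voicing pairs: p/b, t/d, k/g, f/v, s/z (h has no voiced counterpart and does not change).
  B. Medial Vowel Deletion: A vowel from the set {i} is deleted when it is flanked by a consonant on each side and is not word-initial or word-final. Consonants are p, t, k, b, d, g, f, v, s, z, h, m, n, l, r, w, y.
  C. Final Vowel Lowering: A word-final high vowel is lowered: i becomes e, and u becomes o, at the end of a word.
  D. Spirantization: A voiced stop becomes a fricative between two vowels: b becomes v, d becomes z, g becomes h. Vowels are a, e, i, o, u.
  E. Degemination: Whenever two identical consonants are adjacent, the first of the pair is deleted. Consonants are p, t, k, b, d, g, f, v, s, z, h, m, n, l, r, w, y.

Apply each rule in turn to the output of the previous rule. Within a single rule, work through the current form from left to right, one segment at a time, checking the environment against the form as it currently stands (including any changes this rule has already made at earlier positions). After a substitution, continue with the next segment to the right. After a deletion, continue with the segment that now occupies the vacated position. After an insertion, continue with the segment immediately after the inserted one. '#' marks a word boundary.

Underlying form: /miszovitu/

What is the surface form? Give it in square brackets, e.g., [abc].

A Progressive Voicing Assimilation: [miszovitu] → [missovitu]
B Medial Vowel Deletion: [missovitu] → [mssovtu]
C Final Vowel Lowering: [mssovtu] → [mssovto]
D Spirantization: no change — [mssovto]
E Degemination: [mssovto] → [msovto]

[msovto]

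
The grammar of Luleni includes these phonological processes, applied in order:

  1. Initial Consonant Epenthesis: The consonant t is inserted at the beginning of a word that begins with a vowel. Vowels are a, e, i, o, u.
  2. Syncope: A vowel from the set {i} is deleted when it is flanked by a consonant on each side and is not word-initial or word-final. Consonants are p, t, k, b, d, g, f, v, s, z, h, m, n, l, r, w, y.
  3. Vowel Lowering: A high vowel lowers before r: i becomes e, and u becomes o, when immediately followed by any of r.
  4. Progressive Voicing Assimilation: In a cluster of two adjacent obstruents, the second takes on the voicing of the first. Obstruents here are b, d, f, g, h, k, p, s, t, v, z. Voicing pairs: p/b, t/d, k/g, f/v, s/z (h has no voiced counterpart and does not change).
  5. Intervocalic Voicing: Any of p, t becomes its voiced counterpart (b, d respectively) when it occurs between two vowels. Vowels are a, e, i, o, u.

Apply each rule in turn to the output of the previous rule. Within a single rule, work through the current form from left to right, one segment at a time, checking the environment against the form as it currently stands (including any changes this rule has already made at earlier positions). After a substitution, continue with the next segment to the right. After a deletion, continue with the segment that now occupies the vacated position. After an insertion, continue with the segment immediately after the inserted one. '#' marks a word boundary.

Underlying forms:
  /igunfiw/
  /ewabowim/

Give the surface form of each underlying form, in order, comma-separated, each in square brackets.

/igunfiw/:
  1 Initial Consonant Epenthesis: [igunfiw] → [tigunfiw]
  2 Syncope: [tigunfiw] → [tgunfw]
  3 Vowel Lowering: no change — [tgunfw]
  4 Progressive Voicing Assimilation: [tgunfw] → [tkunfw]
  5 Intervocalic Voicing: no change — [tkunfw]
/ewabowim/:
  1 Initial Consonant Epenthesis: [ewabowim] → [tewabowim]
  2 Syncope: [tewabowim] → [tewabowm]
  3 Vowel Lowering: no change — [tewabowm]
  4 Progressive Voicing Assimilation: no change — [tewabowm]
  5 Intervocalic Voicing: no change — [tewabowm]

[tkunfw], [tewabowm]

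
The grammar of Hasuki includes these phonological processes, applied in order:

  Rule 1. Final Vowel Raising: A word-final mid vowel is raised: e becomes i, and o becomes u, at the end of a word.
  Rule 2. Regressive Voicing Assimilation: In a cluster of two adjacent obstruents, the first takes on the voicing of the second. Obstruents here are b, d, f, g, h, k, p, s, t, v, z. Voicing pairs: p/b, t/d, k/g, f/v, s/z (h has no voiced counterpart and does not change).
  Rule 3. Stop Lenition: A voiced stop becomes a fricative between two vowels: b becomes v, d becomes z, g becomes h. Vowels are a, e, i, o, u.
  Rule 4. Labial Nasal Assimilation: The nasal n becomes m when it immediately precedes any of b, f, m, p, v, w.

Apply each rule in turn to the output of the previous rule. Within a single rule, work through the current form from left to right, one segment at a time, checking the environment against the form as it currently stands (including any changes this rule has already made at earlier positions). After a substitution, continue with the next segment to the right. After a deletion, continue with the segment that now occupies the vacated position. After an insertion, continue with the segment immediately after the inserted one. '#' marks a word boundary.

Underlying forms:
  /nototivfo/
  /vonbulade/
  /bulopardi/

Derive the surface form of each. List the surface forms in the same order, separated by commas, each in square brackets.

[nototiffu], [vombulazi], [bulopardi]

/nototivfo/:
  Rule 1 Final Vowel Raising: [nototivfo] → [nototivfu]
  Rule 2 Regressive Voicing Assimilation: [nototivfu] → [nototiffu]
  Rule 3 Stop Lenition: no change — [nototiffu]
  Rule 4 Labial Nasal Assimilation: no change — [nototiffu]
/vonbulade/:
  Rule 1 Final Vowel Raising: [vonbulade] → [vonbuladi]
  Rule 2 Regressive Voicing Assimilation: no change — [vonbuladi]
  Rule 3 Stop Lenition: [vonbuladi] → [vonbulazi]
  Rule 4 Labial Nasal Assimilation: [vonbulazi] → [vombulazi]
/bulopardi/:
  Rule 1 Final Vowel Raising: no change — [bulopardi]
  Rule 2 Regressive Voicing Assimilation: no change — [bulopardi]
  Rule 3 Stop Lenition: no change — [bulopardi]
  Rule 4 Labial Nasal Assimilation: no change — [bulopardi]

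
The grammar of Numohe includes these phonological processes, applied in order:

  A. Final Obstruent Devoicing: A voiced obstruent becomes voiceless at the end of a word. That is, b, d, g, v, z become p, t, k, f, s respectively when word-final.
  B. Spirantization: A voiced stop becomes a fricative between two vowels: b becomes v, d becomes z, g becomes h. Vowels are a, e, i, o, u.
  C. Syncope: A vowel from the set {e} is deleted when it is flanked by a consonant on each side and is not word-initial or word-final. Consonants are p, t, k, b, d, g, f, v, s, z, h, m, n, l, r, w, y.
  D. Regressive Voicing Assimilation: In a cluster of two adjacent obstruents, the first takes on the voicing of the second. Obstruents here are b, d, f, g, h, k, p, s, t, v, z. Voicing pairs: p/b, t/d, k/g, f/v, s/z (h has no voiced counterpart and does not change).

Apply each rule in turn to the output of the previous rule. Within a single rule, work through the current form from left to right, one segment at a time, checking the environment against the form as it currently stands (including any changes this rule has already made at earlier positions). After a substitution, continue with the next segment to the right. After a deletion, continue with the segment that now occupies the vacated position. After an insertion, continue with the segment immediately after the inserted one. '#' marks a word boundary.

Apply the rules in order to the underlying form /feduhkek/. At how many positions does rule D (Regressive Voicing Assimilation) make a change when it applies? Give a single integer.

A Final Obstruent Devoicing: no change — [feduhkek]
B Spirantization: [feduhkek] → [fezuhkek]
C Syncope: [fezuhkek] → [fzuhkk]
D Regressive Voicing Assimilation: [fzuhkk] → [vzuhkk]
Rule D changed 1 position(s).

1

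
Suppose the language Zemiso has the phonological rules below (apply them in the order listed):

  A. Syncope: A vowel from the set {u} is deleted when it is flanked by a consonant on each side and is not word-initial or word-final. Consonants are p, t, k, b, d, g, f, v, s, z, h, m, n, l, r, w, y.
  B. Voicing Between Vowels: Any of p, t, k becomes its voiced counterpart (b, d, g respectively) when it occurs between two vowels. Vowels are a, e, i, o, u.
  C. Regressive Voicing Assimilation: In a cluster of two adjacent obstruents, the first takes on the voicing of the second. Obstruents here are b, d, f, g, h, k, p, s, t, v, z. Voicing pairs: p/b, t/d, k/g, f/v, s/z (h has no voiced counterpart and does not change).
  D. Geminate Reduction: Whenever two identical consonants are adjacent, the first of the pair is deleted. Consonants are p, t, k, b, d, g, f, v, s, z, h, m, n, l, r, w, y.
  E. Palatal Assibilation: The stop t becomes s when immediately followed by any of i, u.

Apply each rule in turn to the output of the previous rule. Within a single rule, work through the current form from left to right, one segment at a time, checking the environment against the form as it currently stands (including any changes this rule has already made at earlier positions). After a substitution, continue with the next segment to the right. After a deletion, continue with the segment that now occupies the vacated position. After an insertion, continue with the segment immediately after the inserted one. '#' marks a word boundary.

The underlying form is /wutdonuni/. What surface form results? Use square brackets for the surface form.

[wdoni]

A Syncope: [wutdonuni] → [wtdonni]
B Voicing Between Vowels: no change — [wtdonni]
C Regressive Voicing Assimilation: [wtdonni] → [wddonni]
D Geminate Reduction: [wddonni] → [wdoni]
E Palatal Assibilation: no change — [wdoni]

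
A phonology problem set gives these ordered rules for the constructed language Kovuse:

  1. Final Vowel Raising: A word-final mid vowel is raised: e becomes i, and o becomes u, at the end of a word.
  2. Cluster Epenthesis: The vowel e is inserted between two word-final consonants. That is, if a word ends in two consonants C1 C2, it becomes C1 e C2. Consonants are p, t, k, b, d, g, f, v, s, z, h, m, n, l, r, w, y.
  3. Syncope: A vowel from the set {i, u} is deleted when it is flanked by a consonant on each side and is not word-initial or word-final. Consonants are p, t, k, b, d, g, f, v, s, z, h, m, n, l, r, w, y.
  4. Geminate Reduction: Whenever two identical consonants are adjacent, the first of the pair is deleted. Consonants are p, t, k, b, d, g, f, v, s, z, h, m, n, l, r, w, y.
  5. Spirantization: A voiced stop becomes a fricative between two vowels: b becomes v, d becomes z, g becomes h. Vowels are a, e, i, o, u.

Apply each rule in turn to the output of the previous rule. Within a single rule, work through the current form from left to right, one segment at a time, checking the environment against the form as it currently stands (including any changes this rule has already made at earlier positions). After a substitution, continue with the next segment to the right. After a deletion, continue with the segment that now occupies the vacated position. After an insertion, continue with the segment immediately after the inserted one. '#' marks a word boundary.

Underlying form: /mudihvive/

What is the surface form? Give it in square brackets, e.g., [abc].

[mdhvi]

1 Final Vowel Raising: [mudihvive] → [mudihvivi]
2 Cluster Epenthesis: no change — [mudihvivi]
3 Syncope: [mudihvivi] → [mdhvvi]
4 Geminate Reduction: [mdhvvi] → [mdhvi]
5 Spirantization: no change — [mdhvi]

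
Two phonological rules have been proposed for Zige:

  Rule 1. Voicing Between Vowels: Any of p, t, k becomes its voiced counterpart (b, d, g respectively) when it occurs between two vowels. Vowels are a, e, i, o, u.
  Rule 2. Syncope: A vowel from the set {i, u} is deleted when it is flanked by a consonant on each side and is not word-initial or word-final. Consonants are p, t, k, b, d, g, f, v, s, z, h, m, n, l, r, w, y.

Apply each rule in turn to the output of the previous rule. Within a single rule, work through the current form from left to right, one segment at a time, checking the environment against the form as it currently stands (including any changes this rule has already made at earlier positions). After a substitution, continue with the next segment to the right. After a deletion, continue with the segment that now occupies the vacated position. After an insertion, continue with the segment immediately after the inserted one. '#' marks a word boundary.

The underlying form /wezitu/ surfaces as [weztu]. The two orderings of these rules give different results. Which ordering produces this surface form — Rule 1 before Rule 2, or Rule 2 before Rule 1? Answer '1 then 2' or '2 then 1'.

Order 1 then 2:
  1 Voicing Between Vowels: [wezitu] → [wezidu]
  2 Syncope: [wezidu] → [wezdu]
  result: [wezdu]
Order 2 then 1:
  2 Syncope: [wezitu] → [weztu]
  1 Voicing Between Vowels: no change — [weztu]
  result: [weztu]

2 then 1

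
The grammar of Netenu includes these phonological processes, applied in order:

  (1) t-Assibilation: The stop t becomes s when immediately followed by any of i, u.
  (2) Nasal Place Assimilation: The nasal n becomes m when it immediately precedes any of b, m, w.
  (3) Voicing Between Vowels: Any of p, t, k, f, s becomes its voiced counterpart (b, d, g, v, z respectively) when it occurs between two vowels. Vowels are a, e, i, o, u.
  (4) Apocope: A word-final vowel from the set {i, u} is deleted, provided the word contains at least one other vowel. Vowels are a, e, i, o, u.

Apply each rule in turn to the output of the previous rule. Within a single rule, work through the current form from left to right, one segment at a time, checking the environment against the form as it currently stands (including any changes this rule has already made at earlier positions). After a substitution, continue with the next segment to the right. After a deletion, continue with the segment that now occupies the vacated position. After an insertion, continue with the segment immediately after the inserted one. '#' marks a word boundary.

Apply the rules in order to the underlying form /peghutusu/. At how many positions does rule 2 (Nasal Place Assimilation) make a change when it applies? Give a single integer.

(1) t-Assibilation: [peghutusu] → [peghususu]
(2) Nasal Place Assimilation: no change — [peghususu]
(3) Voicing Between Vowels: [peghususu] → [peghuzuzu]
(4) Apocope: [peghuzuzu] → [peghuzuz]
Rule 2 changed 0 position(s).

0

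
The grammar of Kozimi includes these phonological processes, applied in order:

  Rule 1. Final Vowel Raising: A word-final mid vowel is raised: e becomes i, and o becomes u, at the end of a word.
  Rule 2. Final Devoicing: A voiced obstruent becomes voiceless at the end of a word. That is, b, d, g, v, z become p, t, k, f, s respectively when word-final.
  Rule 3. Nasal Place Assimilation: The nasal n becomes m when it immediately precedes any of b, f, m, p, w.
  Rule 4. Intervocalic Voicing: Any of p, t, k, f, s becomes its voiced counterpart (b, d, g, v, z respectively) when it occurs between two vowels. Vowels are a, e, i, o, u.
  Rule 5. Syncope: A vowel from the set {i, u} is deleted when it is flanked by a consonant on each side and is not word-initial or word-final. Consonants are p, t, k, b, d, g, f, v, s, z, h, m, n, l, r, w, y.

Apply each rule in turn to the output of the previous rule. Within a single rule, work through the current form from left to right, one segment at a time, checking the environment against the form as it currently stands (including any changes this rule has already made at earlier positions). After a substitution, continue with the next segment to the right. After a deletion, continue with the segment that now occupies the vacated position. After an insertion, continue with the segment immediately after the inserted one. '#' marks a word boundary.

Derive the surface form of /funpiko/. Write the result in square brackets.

[fmpgu]

Rule 1 Final Vowel Raising: [funpiko] → [funpiku]
Rule 2 Final Devoicing: no change — [funpiku]
Rule 3 Nasal Place Assimilation: [funpiku] → [fumpiku]
Rule 4 Intervocalic Voicing: [fumpiku] → [fumpigu]
Rule 5 Syncope: [fumpigu] → [fmpgu]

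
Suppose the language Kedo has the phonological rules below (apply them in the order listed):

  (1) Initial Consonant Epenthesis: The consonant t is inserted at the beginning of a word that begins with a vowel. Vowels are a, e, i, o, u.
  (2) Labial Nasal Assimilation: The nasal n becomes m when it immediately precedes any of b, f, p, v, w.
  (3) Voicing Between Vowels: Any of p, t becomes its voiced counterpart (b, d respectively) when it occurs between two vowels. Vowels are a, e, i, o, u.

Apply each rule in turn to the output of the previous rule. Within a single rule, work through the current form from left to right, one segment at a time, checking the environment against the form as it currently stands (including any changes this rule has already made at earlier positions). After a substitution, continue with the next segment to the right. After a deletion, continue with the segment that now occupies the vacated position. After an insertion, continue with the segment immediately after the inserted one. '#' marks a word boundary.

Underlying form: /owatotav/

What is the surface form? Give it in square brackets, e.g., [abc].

[towadodav]

(1) Initial Consonant Epenthesis: [owatotav] → [towatotav]
(2) Labial Nasal Assimilation: no change — [towatotav]
(3) Voicing Between Vowels: [towatotav] → [towadodav]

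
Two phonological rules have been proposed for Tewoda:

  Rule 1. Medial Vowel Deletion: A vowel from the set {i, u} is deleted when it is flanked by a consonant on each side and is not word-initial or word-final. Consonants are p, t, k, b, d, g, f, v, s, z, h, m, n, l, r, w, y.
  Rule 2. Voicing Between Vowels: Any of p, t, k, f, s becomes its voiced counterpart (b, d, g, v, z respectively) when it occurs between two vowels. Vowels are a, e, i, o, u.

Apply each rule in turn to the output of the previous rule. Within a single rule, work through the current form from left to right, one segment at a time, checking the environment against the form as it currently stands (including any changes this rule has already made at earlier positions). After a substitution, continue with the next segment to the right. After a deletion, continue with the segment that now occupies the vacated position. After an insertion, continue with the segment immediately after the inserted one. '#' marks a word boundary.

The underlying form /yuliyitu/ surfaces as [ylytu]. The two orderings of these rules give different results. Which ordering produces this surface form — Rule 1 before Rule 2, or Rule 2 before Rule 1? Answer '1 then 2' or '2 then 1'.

1 then 2

Order 1 then 2:
  1 Medial Vowel Deletion: [yuliyitu] → [ylytu]
  2 Voicing Between Vowels: no change — [ylytu]
  result: [ylytu]
Order 2 then 1:
  2 Voicing Between Vowels: [yuliyitu] → [yuliyidu]
  1 Medial Vowel Deletion: [yuliyidu] → [ylydu]
  result: [ylydu]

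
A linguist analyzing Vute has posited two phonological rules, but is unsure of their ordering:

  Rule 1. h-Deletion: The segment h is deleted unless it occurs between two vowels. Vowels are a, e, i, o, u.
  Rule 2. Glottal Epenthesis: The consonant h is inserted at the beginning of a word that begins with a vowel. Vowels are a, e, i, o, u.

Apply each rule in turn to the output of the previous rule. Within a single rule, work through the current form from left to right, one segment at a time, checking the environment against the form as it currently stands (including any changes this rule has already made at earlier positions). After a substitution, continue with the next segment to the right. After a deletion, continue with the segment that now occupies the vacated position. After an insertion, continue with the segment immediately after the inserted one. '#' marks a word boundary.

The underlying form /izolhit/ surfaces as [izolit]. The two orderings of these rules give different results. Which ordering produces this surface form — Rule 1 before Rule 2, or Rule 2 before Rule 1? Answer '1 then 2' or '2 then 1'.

Order 1 then 2:
  1 h-Deletion: [izolhit] → [izolit]
  2 Glottal Epenthesis: [izolit] → [hizolit]
  result: [hizolit]
Order 2 then 1:
  2 Glottal Epenthesis: [izolhit] → [hizolhit]
  1 h-Deletion: [hizolhit] → [izolit]
  result: [izolit]

2 then 1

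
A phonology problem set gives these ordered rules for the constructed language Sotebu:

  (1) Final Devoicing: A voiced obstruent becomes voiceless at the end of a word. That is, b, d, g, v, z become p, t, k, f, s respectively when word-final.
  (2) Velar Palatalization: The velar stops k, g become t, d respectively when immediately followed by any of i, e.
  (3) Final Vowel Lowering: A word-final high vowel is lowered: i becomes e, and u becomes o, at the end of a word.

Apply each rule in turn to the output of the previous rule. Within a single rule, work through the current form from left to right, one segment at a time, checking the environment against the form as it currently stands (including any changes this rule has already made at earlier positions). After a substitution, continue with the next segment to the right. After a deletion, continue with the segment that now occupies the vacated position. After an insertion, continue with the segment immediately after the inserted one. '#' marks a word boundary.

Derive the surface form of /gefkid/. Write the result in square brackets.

[deftit]

(1) Final Devoicing: [gefkid] → [gefkit]
(2) Velar Palatalization: [gefkit] → [deftit]
(3) Final Vowel Lowering: no change — [deftit]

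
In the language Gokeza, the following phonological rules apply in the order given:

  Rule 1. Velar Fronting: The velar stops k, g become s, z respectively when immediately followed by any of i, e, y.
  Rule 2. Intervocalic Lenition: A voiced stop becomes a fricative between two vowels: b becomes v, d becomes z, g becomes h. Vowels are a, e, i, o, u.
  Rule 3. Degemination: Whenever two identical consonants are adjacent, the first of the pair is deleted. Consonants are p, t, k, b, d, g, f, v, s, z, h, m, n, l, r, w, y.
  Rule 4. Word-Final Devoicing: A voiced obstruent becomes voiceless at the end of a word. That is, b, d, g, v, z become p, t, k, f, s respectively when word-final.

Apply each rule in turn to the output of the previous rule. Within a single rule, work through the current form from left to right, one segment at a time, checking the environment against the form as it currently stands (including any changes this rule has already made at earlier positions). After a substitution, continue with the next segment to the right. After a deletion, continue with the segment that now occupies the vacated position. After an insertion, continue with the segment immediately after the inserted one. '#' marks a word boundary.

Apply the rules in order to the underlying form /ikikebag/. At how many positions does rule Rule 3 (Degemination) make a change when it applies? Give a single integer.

0

Rule 1 Velar Fronting: [ikikebag] → [isisebag]
Rule 2 Intervocalic Lenition: [isisebag] → [isisevag]
Rule 3 Degemination: no change — [isisevag]
Rule 4 Word-Final Devoicing: [isisevag] → [isisevak]
Rule Rule 3 changed 0 position(s).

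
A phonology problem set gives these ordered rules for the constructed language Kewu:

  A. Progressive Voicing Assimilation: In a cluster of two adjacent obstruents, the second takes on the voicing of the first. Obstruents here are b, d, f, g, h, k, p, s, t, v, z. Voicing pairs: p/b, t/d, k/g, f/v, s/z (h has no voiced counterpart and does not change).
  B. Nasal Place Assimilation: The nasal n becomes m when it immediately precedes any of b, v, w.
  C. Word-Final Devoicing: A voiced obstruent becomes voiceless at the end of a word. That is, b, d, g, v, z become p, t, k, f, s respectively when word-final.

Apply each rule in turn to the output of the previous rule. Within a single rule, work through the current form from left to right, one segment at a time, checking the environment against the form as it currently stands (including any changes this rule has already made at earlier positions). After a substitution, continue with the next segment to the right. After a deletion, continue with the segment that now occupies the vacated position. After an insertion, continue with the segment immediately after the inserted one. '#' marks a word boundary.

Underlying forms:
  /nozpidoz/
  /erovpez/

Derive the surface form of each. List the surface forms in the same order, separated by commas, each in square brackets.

[nozbidos], [erovbes]

/nozpidoz/:
  A Progressive Voicing Assimilation: [nozpidoz] → [nozbidoz]
  B Nasal Place Assimilation: no change — [nozbidoz]
  C Word-Final Devoicing: [nozbidoz] → [nozbidos]
/erovpez/:
  A Progressive Voicing Assimilation: [erovpez] → [erovbez]
  B Nasal Place Assimilation: no change — [erovbez]
  C Word-Final Devoicing: [erovbez] → [erovbes]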